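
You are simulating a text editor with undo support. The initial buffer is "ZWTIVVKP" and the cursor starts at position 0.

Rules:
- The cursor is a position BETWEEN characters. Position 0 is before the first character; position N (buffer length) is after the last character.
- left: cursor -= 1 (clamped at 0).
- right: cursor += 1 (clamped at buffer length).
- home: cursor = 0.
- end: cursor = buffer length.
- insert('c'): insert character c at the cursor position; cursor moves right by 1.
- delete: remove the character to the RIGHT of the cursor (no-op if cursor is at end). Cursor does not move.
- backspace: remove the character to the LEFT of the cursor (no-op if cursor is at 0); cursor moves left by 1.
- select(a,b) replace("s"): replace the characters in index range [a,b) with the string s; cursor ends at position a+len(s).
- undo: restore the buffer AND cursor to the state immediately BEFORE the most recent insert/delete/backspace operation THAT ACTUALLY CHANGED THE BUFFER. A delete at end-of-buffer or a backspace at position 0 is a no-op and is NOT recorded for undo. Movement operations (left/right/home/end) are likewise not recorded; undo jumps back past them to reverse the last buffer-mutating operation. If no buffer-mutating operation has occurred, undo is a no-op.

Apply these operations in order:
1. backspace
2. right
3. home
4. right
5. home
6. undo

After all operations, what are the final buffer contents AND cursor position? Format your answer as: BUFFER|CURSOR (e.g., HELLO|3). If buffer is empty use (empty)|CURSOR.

Answer: ZWTIVVKP|0

Derivation:
After op 1 (backspace): buf='ZWTIVVKP' cursor=0
After op 2 (right): buf='ZWTIVVKP' cursor=1
After op 3 (home): buf='ZWTIVVKP' cursor=0
After op 4 (right): buf='ZWTIVVKP' cursor=1
After op 5 (home): buf='ZWTIVVKP' cursor=0
After op 6 (undo): buf='ZWTIVVKP' cursor=0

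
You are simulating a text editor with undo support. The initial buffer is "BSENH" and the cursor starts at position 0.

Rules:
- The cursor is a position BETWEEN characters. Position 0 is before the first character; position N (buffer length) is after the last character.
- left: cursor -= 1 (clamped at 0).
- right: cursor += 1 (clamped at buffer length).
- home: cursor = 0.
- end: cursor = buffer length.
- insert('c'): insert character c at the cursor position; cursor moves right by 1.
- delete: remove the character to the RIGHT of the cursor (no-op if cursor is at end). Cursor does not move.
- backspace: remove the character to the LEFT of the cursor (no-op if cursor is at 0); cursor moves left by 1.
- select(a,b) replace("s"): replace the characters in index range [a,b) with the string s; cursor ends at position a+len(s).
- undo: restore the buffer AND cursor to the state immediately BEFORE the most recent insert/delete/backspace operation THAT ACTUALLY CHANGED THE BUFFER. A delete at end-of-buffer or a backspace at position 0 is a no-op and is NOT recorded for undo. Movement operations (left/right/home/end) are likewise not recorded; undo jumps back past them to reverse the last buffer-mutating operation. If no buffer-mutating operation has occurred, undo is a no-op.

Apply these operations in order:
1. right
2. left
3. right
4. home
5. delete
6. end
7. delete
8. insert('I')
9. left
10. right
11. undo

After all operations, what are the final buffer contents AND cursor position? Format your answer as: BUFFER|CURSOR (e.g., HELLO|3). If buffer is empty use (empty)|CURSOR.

After op 1 (right): buf='BSENH' cursor=1
After op 2 (left): buf='BSENH' cursor=0
After op 3 (right): buf='BSENH' cursor=1
After op 4 (home): buf='BSENH' cursor=0
After op 5 (delete): buf='SENH' cursor=0
After op 6 (end): buf='SENH' cursor=4
After op 7 (delete): buf='SENH' cursor=4
After op 8 (insert('I')): buf='SENHI' cursor=5
After op 9 (left): buf='SENHI' cursor=4
After op 10 (right): buf='SENHI' cursor=5
After op 11 (undo): buf='SENH' cursor=4

Answer: SENH|4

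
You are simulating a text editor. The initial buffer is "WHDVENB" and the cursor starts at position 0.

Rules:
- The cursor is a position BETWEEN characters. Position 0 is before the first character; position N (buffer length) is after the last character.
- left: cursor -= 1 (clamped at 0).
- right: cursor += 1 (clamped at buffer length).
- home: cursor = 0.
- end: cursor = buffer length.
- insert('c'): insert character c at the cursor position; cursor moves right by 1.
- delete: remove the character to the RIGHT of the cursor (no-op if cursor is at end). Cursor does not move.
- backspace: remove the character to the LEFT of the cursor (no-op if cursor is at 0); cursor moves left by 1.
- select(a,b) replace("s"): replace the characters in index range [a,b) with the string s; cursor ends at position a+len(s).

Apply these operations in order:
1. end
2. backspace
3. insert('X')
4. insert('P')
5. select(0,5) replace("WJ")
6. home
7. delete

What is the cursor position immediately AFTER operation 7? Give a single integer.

After op 1 (end): buf='WHDVENB' cursor=7
After op 2 (backspace): buf='WHDVEN' cursor=6
After op 3 (insert('X')): buf='WHDVENX' cursor=7
After op 4 (insert('P')): buf='WHDVENXP' cursor=8
After op 5 (select(0,5) replace("WJ")): buf='WJNXP' cursor=2
After op 6 (home): buf='WJNXP' cursor=0
After op 7 (delete): buf='JNXP' cursor=0

Answer: 0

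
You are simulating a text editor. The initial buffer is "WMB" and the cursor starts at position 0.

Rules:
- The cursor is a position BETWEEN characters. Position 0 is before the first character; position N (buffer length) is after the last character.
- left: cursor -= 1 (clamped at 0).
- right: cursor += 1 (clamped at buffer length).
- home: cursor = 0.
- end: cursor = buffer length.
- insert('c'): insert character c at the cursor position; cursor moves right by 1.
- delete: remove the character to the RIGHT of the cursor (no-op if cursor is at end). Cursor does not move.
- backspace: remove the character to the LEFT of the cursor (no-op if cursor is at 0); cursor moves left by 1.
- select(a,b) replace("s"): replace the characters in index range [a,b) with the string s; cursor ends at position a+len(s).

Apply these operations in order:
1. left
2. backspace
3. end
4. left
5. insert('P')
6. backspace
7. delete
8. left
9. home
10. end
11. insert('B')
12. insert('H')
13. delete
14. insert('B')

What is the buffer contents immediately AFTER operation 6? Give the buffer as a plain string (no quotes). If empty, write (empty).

After op 1 (left): buf='WMB' cursor=0
After op 2 (backspace): buf='WMB' cursor=0
After op 3 (end): buf='WMB' cursor=3
After op 4 (left): buf='WMB' cursor=2
After op 5 (insert('P')): buf='WMPB' cursor=3
After op 6 (backspace): buf='WMB' cursor=2

Answer: WMB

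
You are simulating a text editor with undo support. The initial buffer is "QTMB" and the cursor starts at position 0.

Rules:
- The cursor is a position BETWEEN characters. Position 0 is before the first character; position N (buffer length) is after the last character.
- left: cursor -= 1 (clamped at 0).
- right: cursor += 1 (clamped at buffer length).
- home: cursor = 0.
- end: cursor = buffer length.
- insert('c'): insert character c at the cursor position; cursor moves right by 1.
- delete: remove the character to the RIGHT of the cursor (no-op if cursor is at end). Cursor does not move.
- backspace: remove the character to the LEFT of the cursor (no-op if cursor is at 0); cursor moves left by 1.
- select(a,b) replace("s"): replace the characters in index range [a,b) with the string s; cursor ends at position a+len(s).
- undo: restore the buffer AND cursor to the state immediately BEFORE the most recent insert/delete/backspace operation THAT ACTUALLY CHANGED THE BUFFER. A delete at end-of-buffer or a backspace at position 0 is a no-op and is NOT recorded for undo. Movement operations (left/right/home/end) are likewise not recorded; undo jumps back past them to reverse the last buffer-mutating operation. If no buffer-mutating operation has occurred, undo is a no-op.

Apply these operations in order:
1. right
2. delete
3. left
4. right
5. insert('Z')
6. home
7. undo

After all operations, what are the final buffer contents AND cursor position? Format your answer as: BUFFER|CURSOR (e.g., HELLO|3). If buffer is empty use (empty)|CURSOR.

Answer: QMB|1

Derivation:
After op 1 (right): buf='QTMB' cursor=1
After op 2 (delete): buf='QMB' cursor=1
After op 3 (left): buf='QMB' cursor=0
After op 4 (right): buf='QMB' cursor=1
After op 5 (insert('Z')): buf='QZMB' cursor=2
After op 6 (home): buf='QZMB' cursor=0
After op 7 (undo): buf='QMB' cursor=1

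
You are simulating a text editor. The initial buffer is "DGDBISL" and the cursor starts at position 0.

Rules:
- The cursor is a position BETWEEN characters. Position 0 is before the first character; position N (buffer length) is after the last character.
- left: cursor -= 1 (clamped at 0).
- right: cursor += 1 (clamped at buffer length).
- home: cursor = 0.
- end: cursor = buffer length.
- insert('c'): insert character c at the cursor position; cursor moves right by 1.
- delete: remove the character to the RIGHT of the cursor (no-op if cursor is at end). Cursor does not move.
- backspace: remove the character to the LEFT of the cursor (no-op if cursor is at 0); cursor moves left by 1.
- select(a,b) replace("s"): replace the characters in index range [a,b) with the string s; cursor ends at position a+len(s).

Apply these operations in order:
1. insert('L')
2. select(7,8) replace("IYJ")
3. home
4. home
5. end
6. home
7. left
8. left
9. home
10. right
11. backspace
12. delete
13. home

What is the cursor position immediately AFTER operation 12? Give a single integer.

After op 1 (insert('L')): buf='LDGDBISL' cursor=1
After op 2 (select(7,8) replace("IYJ")): buf='LDGDBISIYJ' cursor=10
After op 3 (home): buf='LDGDBISIYJ' cursor=0
After op 4 (home): buf='LDGDBISIYJ' cursor=0
After op 5 (end): buf='LDGDBISIYJ' cursor=10
After op 6 (home): buf='LDGDBISIYJ' cursor=0
After op 7 (left): buf='LDGDBISIYJ' cursor=0
After op 8 (left): buf='LDGDBISIYJ' cursor=0
After op 9 (home): buf='LDGDBISIYJ' cursor=0
After op 10 (right): buf='LDGDBISIYJ' cursor=1
After op 11 (backspace): buf='DGDBISIYJ' cursor=0
After op 12 (delete): buf='GDBISIYJ' cursor=0

Answer: 0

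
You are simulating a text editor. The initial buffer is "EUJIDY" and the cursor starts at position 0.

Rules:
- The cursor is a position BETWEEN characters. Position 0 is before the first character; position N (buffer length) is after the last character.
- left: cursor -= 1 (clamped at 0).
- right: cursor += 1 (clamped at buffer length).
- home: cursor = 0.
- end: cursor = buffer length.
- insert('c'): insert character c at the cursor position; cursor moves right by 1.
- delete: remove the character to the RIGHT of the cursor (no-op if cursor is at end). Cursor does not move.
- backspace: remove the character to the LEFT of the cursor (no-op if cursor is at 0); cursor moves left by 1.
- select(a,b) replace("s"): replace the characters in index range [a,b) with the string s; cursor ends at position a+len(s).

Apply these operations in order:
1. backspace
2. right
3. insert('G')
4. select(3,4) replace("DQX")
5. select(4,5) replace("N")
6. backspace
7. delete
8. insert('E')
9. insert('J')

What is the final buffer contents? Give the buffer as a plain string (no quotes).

Answer: EGUDEJIDY

Derivation:
After op 1 (backspace): buf='EUJIDY' cursor=0
After op 2 (right): buf='EUJIDY' cursor=1
After op 3 (insert('G')): buf='EGUJIDY' cursor=2
After op 4 (select(3,4) replace("DQX")): buf='EGUDQXIDY' cursor=6
After op 5 (select(4,5) replace("N")): buf='EGUDNXIDY' cursor=5
After op 6 (backspace): buf='EGUDXIDY' cursor=4
After op 7 (delete): buf='EGUDIDY' cursor=4
After op 8 (insert('E')): buf='EGUDEIDY' cursor=5
After op 9 (insert('J')): buf='EGUDEJIDY' cursor=6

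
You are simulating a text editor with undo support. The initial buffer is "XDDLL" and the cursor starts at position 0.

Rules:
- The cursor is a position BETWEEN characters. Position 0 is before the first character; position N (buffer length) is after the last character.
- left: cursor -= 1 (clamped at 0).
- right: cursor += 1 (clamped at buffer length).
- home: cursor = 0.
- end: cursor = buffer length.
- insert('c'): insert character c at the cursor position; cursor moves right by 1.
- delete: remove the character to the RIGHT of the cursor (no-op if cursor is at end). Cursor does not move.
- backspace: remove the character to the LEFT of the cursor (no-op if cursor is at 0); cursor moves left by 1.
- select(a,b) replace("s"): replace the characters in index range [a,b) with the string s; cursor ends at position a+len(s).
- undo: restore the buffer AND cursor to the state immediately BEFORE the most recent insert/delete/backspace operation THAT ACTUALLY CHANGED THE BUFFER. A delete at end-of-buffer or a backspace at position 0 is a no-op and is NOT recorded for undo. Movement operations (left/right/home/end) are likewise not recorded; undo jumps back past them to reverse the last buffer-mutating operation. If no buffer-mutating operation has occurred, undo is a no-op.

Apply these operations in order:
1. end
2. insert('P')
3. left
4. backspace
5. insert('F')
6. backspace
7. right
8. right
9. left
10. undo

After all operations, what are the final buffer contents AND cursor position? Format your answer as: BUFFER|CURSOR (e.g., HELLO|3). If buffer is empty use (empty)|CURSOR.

After op 1 (end): buf='XDDLL' cursor=5
After op 2 (insert('P')): buf='XDDLLP' cursor=6
After op 3 (left): buf='XDDLLP' cursor=5
After op 4 (backspace): buf='XDDLP' cursor=4
After op 5 (insert('F')): buf='XDDLFP' cursor=5
After op 6 (backspace): buf='XDDLP' cursor=4
After op 7 (right): buf='XDDLP' cursor=5
After op 8 (right): buf='XDDLP' cursor=5
After op 9 (left): buf='XDDLP' cursor=4
After op 10 (undo): buf='XDDLFP' cursor=5

Answer: XDDLFP|5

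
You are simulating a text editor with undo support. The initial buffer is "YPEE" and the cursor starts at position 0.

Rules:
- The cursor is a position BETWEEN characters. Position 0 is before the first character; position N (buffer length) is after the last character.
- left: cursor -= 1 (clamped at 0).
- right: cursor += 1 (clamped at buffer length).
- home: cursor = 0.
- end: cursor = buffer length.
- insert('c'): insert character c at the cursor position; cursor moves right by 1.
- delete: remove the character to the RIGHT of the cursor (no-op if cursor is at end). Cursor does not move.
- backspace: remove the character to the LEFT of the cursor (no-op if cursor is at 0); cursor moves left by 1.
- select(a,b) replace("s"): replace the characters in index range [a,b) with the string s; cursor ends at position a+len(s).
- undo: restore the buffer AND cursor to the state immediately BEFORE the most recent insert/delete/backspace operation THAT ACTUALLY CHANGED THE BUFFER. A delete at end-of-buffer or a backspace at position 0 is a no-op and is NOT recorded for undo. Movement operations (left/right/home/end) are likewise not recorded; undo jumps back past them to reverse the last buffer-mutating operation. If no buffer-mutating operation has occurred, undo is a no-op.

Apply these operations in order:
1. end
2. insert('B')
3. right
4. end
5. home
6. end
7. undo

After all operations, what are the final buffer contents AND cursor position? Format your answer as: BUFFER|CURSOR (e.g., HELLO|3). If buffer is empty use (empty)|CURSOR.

Answer: YPEE|4

Derivation:
After op 1 (end): buf='YPEE' cursor=4
After op 2 (insert('B')): buf='YPEEB' cursor=5
After op 3 (right): buf='YPEEB' cursor=5
After op 4 (end): buf='YPEEB' cursor=5
After op 5 (home): buf='YPEEB' cursor=0
After op 6 (end): buf='YPEEB' cursor=5
After op 7 (undo): buf='YPEE' cursor=4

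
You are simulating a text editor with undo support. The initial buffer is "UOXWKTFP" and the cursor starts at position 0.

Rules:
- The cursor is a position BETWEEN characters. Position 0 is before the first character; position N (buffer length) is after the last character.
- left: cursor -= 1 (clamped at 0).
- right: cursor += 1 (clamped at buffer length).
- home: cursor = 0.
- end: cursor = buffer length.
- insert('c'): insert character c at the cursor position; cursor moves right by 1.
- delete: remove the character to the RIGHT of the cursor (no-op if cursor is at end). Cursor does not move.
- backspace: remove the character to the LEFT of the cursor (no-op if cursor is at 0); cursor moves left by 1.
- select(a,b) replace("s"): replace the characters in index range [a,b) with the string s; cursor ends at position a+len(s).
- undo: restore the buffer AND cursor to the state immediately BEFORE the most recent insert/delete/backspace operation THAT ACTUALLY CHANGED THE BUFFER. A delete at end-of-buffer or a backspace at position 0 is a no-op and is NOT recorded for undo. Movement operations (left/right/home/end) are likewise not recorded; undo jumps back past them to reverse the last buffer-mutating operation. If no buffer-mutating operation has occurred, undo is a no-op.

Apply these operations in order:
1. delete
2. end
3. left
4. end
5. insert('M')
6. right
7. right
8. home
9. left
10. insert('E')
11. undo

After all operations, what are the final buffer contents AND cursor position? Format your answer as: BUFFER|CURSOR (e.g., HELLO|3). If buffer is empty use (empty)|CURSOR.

After op 1 (delete): buf='OXWKTFP' cursor=0
After op 2 (end): buf='OXWKTFP' cursor=7
After op 3 (left): buf='OXWKTFP' cursor=6
After op 4 (end): buf='OXWKTFP' cursor=7
After op 5 (insert('M')): buf='OXWKTFPM' cursor=8
After op 6 (right): buf='OXWKTFPM' cursor=8
After op 7 (right): buf='OXWKTFPM' cursor=8
After op 8 (home): buf='OXWKTFPM' cursor=0
After op 9 (left): buf='OXWKTFPM' cursor=0
After op 10 (insert('E')): buf='EOXWKTFPM' cursor=1
After op 11 (undo): buf='OXWKTFPM' cursor=0

Answer: OXWKTFPM|0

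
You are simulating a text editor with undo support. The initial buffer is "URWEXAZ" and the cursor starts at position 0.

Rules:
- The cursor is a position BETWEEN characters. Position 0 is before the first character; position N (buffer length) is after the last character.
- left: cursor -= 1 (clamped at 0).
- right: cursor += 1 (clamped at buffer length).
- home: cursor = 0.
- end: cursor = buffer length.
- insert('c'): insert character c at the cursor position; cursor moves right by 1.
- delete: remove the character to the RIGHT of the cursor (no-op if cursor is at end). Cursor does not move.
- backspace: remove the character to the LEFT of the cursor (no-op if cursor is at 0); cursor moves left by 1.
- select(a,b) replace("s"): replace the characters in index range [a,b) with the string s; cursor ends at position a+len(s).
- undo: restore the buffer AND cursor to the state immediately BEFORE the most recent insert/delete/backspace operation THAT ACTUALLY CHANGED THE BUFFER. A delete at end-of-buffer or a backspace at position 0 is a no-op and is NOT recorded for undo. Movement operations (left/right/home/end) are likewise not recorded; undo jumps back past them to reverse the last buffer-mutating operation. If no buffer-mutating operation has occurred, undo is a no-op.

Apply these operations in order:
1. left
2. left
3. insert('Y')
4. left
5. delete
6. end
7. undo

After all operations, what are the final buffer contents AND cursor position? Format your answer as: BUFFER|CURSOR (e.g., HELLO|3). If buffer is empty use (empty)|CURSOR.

Answer: YURWEXAZ|0

Derivation:
After op 1 (left): buf='URWEXAZ' cursor=0
After op 2 (left): buf='URWEXAZ' cursor=0
After op 3 (insert('Y')): buf='YURWEXAZ' cursor=1
After op 4 (left): buf='YURWEXAZ' cursor=0
After op 5 (delete): buf='URWEXAZ' cursor=0
After op 6 (end): buf='URWEXAZ' cursor=7
After op 7 (undo): buf='YURWEXAZ' cursor=0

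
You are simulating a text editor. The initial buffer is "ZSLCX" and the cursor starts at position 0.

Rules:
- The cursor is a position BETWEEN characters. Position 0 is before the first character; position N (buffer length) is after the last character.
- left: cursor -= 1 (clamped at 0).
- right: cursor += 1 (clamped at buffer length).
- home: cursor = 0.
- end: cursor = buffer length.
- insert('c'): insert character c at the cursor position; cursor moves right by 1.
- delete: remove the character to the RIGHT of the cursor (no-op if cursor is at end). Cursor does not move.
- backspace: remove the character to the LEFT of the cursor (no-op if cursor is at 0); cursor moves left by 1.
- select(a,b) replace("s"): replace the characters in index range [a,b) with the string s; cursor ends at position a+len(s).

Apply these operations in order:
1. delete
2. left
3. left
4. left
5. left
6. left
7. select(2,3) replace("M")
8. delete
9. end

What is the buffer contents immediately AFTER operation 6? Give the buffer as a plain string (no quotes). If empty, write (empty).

Answer: SLCX

Derivation:
After op 1 (delete): buf='SLCX' cursor=0
After op 2 (left): buf='SLCX' cursor=0
After op 3 (left): buf='SLCX' cursor=0
After op 4 (left): buf='SLCX' cursor=0
After op 5 (left): buf='SLCX' cursor=0
After op 6 (left): buf='SLCX' cursor=0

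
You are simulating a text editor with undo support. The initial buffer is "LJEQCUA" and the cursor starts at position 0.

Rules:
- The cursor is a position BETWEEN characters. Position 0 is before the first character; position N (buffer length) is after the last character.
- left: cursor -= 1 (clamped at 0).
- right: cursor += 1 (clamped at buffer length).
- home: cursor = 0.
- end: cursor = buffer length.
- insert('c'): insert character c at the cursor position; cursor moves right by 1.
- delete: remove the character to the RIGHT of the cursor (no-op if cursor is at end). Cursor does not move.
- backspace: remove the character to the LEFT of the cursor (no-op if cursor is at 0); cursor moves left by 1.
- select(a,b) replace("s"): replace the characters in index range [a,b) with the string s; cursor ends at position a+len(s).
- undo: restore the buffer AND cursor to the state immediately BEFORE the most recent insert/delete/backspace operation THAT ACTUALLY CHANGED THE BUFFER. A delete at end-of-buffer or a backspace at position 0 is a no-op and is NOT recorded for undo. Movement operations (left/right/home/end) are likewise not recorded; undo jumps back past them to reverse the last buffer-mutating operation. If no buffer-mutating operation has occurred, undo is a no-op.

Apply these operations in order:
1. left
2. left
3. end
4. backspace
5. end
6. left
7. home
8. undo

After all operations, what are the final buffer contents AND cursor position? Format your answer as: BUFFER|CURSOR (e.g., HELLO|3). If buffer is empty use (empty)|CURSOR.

Answer: LJEQCUA|7

Derivation:
After op 1 (left): buf='LJEQCUA' cursor=0
After op 2 (left): buf='LJEQCUA' cursor=0
After op 3 (end): buf='LJEQCUA' cursor=7
After op 4 (backspace): buf='LJEQCU' cursor=6
After op 5 (end): buf='LJEQCU' cursor=6
After op 6 (left): buf='LJEQCU' cursor=5
After op 7 (home): buf='LJEQCU' cursor=0
After op 8 (undo): buf='LJEQCUA' cursor=7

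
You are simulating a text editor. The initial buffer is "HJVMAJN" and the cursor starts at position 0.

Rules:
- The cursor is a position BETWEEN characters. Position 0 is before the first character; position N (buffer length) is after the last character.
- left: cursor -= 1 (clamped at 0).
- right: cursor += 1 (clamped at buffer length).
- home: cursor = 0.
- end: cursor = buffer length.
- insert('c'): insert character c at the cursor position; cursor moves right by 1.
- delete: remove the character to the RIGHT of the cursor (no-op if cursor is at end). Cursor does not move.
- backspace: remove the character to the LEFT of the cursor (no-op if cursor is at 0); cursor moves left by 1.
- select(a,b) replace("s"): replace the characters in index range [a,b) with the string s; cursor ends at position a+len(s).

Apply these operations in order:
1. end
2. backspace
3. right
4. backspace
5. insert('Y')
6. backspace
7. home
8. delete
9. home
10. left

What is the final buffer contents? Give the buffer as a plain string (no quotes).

After op 1 (end): buf='HJVMAJN' cursor=7
After op 2 (backspace): buf='HJVMAJ' cursor=6
After op 3 (right): buf='HJVMAJ' cursor=6
After op 4 (backspace): buf='HJVMA' cursor=5
After op 5 (insert('Y')): buf='HJVMAY' cursor=6
After op 6 (backspace): buf='HJVMA' cursor=5
After op 7 (home): buf='HJVMA' cursor=0
After op 8 (delete): buf='JVMA' cursor=0
After op 9 (home): buf='JVMA' cursor=0
After op 10 (left): buf='JVMA' cursor=0

Answer: JVMA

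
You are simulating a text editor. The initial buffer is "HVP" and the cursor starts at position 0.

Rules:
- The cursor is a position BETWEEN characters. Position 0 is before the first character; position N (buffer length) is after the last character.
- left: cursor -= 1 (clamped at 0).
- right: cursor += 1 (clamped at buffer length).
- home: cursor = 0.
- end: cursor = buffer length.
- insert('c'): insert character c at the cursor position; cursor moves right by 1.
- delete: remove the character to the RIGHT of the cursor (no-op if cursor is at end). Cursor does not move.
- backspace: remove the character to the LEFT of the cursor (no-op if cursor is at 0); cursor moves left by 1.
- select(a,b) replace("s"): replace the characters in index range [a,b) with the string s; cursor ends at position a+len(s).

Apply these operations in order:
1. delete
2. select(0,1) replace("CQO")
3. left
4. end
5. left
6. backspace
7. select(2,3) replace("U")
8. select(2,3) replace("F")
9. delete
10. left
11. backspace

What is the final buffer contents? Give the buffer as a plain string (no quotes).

After op 1 (delete): buf='VP' cursor=0
After op 2 (select(0,1) replace("CQO")): buf='CQOP' cursor=3
After op 3 (left): buf='CQOP' cursor=2
After op 4 (end): buf='CQOP' cursor=4
After op 5 (left): buf='CQOP' cursor=3
After op 6 (backspace): buf='CQP' cursor=2
After op 7 (select(2,3) replace("U")): buf='CQU' cursor=3
After op 8 (select(2,3) replace("F")): buf='CQF' cursor=3
After op 9 (delete): buf='CQF' cursor=3
After op 10 (left): buf='CQF' cursor=2
After op 11 (backspace): buf='CF' cursor=1

Answer: CF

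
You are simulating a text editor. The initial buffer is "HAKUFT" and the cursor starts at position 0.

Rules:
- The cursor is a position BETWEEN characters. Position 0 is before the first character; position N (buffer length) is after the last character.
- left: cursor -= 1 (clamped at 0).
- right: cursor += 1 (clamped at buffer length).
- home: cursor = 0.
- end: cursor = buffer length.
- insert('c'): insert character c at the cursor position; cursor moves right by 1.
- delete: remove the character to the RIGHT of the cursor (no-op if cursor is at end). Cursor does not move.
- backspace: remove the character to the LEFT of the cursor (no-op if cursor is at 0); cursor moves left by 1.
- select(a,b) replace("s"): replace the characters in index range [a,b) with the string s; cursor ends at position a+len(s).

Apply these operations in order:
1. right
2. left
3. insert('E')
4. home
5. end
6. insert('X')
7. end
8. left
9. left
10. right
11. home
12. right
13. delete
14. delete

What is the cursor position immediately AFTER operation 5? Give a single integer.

Answer: 7

Derivation:
After op 1 (right): buf='HAKUFT' cursor=1
After op 2 (left): buf='HAKUFT' cursor=0
After op 3 (insert('E')): buf='EHAKUFT' cursor=1
After op 4 (home): buf='EHAKUFT' cursor=0
After op 5 (end): buf='EHAKUFT' cursor=7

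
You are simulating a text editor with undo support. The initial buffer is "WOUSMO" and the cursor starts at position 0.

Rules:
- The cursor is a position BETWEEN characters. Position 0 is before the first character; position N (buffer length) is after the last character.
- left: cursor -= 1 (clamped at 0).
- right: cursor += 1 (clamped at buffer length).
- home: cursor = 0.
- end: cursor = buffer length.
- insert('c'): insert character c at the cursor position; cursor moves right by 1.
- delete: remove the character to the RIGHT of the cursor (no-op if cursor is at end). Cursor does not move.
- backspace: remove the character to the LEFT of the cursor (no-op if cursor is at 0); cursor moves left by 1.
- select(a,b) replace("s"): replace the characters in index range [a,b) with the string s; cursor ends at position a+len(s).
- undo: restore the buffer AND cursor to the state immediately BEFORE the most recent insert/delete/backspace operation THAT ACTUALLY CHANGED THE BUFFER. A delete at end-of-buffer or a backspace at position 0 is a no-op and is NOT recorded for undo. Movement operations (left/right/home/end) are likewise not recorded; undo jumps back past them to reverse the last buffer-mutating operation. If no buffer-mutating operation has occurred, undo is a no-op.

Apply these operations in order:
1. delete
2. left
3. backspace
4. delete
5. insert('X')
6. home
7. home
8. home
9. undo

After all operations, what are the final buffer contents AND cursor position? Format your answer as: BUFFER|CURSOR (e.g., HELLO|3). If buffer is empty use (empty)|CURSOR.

After op 1 (delete): buf='OUSMO' cursor=0
After op 2 (left): buf='OUSMO' cursor=0
After op 3 (backspace): buf='OUSMO' cursor=0
After op 4 (delete): buf='USMO' cursor=0
After op 5 (insert('X')): buf='XUSMO' cursor=1
After op 6 (home): buf='XUSMO' cursor=0
After op 7 (home): buf='XUSMO' cursor=0
After op 8 (home): buf='XUSMO' cursor=0
After op 9 (undo): buf='USMO' cursor=0

Answer: USMO|0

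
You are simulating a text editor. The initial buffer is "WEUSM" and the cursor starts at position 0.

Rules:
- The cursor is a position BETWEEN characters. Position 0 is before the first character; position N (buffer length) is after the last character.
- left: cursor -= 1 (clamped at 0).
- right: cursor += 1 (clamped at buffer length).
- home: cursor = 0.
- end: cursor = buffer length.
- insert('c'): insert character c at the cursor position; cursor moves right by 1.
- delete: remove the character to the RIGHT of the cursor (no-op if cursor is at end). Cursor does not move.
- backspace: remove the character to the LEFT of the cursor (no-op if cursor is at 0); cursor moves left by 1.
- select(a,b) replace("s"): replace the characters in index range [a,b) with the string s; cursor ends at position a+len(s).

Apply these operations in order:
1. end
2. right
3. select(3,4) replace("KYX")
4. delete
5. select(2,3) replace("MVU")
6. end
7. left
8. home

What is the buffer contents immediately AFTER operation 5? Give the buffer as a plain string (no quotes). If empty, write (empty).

Answer: WEMVUKYX

Derivation:
After op 1 (end): buf='WEUSM' cursor=5
After op 2 (right): buf='WEUSM' cursor=5
After op 3 (select(3,4) replace("KYX")): buf='WEUKYXM' cursor=6
After op 4 (delete): buf='WEUKYX' cursor=6
After op 5 (select(2,3) replace("MVU")): buf='WEMVUKYX' cursor=5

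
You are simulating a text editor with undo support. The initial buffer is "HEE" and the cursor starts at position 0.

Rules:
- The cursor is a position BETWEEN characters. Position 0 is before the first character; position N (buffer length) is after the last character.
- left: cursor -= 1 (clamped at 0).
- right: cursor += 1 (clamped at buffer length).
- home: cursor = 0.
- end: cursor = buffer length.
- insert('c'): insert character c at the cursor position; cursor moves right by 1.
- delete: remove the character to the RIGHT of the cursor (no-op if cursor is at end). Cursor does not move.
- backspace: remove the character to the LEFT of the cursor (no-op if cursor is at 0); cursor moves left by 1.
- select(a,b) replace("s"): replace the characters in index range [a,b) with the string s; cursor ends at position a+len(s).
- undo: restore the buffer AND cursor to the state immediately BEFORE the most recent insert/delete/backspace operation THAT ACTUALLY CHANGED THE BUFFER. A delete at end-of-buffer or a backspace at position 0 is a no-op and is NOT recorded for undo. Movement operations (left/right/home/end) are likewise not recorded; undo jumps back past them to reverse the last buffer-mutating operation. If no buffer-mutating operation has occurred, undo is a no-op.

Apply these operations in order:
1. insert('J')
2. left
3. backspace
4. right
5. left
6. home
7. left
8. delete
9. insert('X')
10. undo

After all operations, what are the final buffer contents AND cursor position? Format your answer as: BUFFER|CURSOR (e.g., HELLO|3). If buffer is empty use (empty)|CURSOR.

Answer: HEE|0

Derivation:
After op 1 (insert('J')): buf='JHEE' cursor=1
After op 2 (left): buf='JHEE' cursor=0
After op 3 (backspace): buf='JHEE' cursor=0
After op 4 (right): buf='JHEE' cursor=1
After op 5 (left): buf='JHEE' cursor=0
After op 6 (home): buf='JHEE' cursor=0
After op 7 (left): buf='JHEE' cursor=0
After op 8 (delete): buf='HEE' cursor=0
After op 9 (insert('X')): buf='XHEE' cursor=1
After op 10 (undo): buf='HEE' cursor=0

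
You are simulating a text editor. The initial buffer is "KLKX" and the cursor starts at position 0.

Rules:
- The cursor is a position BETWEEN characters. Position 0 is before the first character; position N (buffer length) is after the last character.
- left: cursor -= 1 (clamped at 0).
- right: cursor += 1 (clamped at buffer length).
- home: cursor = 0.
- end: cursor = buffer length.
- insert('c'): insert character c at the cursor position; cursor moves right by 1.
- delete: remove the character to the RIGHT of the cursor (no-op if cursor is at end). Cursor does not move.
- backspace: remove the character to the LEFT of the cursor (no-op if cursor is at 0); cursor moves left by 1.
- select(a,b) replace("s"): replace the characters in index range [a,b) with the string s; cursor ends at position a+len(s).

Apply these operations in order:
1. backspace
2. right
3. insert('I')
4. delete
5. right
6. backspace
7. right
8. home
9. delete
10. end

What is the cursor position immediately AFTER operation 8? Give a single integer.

Answer: 0

Derivation:
After op 1 (backspace): buf='KLKX' cursor=0
After op 2 (right): buf='KLKX' cursor=1
After op 3 (insert('I')): buf='KILKX' cursor=2
After op 4 (delete): buf='KIKX' cursor=2
After op 5 (right): buf='KIKX' cursor=3
After op 6 (backspace): buf='KIX' cursor=2
After op 7 (right): buf='KIX' cursor=3
After op 8 (home): buf='KIX' cursor=0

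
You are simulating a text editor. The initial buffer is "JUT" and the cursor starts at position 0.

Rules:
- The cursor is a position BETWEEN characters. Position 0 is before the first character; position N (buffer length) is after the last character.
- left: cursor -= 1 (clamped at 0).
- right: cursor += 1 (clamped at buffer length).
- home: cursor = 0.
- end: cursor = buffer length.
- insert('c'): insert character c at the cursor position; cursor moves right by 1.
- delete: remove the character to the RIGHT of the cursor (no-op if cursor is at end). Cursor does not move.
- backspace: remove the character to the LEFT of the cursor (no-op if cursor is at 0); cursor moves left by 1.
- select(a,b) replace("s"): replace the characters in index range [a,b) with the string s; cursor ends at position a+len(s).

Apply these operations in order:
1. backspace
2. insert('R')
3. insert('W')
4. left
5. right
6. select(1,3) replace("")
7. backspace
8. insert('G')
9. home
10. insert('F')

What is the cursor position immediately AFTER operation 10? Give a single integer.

After op 1 (backspace): buf='JUT' cursor=0
After op 2 (insert('R')): buf='RJUT' cursor=1
After op 3 (insert('W')): buf='RWJUT' cursor=2
After op 4 (left): buf='RWJUT' cursor=1
After op 5 (right): buf='RWJUT' cursor=2
After op 6 (select(1,3) replace("")): buf='RUT' cursor=1
After op 7 (backspace): buf='UT' cursor=0
After op 8 (insert('G')): buf='GUT' cursor=1
After op 9 (home): buf='GUT' cursor=0
After op 10 (insert('F')): buf='FGUT' cursor=1

Answer: 1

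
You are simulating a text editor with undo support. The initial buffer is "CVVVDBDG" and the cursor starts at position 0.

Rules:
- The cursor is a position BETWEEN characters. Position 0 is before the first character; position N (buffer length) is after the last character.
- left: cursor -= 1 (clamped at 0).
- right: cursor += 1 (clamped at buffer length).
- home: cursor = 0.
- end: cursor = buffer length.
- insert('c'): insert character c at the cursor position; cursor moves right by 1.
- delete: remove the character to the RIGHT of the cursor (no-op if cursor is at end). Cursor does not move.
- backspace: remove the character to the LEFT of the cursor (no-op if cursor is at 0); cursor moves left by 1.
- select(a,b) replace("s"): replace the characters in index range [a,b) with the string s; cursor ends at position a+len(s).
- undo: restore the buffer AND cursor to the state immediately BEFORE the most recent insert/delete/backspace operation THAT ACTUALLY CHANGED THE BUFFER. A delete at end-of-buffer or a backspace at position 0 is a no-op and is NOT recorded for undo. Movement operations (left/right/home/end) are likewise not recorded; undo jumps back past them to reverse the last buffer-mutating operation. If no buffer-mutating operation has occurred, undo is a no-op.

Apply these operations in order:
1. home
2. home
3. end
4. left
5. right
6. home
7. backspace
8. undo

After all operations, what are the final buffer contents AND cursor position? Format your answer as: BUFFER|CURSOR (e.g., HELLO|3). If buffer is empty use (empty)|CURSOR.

Answer: CVVVDBDG|0

Derivation:
After op 1 (home): buf='CVVVDBDG' cursor=0
After op 2 (home): buf='CVVVDBDG' cursor=0
After op 3 (end): buf='CVVVDBDG' cursor=8
After op 4 (left): buf='CVVVDBDG' cursor=7
After op 5 (right): buf='CVVVDBDG' cursor=8
After op 6 (home): buf='CVVVDBDG' cursor=0
After op 7 (backspace): buf='CVVVDBDG' cursor=0
After op 8 (undo): buf='CVVVDBDG' cursor=0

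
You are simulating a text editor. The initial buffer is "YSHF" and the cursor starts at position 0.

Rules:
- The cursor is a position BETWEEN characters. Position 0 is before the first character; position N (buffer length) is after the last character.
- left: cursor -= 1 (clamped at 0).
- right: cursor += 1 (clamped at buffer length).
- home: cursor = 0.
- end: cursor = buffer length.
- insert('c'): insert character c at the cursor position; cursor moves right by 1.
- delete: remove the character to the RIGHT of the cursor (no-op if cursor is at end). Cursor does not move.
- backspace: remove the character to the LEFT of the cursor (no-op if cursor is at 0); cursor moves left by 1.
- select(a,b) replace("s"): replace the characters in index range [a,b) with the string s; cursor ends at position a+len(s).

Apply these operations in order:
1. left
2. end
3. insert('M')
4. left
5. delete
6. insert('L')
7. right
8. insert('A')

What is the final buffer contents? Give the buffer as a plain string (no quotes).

Answer: YSHFLA

Derivation:
After op 1 (left): buf='YSHF' cursor=0
After op 2 (end): buf='YSHF' cursor=4
After op 3 (insert('M')): buf='YSHFM' cursor=5
After op 4 (left): buf='YSHFM' cursor=4
After op 5 (delete): buf='YSHF' cursor=4
After op 6 (insert('L')): buf='YSHFL' cursor=5
After op 7 (right): buf='YSHFL' cursor=5
After op 8 (insert('A')): buf='YSHFLA' cursor=6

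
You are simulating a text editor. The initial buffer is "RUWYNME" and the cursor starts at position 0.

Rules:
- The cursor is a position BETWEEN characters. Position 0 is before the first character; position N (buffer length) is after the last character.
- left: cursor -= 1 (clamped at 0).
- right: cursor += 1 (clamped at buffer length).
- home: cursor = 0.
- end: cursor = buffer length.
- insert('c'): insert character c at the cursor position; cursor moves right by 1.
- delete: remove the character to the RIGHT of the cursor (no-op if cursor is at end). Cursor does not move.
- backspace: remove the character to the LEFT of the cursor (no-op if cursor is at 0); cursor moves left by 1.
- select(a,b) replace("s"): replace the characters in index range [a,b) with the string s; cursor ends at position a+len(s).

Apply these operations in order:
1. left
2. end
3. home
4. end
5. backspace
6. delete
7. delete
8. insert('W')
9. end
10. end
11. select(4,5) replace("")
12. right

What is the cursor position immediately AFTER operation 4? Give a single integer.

Answer: 7

Derivation:
After op 1 (left): buf='RUWYNME' cursor=0
After op 2 (end): buf='RUWYNME' cursor=7
After op 3 (home): buf='RUWYNME' cursor=0
After op 4 (end): buf='RUWYNME' cursor=7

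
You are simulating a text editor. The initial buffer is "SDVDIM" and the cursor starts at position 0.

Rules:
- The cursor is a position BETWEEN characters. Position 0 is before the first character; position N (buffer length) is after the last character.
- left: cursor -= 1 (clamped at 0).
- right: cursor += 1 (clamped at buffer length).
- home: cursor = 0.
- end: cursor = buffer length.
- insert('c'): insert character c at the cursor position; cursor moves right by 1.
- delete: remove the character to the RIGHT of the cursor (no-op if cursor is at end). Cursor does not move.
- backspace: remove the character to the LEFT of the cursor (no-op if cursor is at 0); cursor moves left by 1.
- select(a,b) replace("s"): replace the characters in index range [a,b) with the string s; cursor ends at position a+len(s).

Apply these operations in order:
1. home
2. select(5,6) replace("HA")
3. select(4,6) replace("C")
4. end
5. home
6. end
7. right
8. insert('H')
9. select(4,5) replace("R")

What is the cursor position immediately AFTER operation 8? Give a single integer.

Answer: 7

Derivation:
After op 1 (home): buf='SDVDIM' cursor=0
After op 2 (select(5,6) replace("HA")): buf='SDVDIHA' cursor=7
After op 3 (select(4,6) replace("C")): buf='SDVDCA' cursor=5
After op 4 (end): buf='SDVDCA' cursor=6
After op 5 (home): buf='SDVDCA' cursor=0
After op 6 (end): buf='SDVDCA' cursor=6
After op 7 (right): buf='SDVDCA' cursor=6
After op 8 (insert('H')): buf='SDVDCAH' cursor=7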